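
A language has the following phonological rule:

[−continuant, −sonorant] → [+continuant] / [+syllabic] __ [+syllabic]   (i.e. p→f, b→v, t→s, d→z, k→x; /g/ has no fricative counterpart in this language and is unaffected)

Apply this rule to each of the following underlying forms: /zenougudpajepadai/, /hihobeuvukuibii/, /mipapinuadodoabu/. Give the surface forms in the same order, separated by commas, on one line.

/zenougudpajepadai/: /p/ is a stop between vowels /e/ and /a/, so it spirantizes to the fricative [f]. /d/ is a stop between vowels /a/ and /a/, so it spirantizes to the fricative [z]. → [zenougudpajefazai].
/hihobeuvukuibii/: /b/ is a stop between vowels /o/ and /e/, so it spirantizes to the fricative [v]. /k/ is a stop between vowels /u/ and /u/, so it spirantizes to the fricative [x]. /b/ is a stop between vowels /i/ and /i/, so it spirantizes to the fricative [v]. → [hihoveuvuxuivii].
/mipapinuadodoabu/: /p/ is a stop between vowels /i/ and /a/, so it spirantizes to the fricative [f]. /p/ is a stop between vowels /a/ and /i/, so it spirantizes to the fricative [f]. /d/ is a stop between vowels /a/ and /o/, so it spirantizes to the fricative [z]. /d/ is a stop between vowels /o/ and /o/, so it spirantizes to the fricative [z]. /b/ is a stop between vowels /a/ and /u/, so it spirantizes to the fricative [v]. → [mifafinuazozoavu].

zenougudpajefazai, hihoveuvuxuivii, mifafinuazozoavu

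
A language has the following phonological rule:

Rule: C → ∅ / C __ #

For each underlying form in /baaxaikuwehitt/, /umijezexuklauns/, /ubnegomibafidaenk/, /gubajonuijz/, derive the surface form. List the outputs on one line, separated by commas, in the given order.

/baaxaikuwehitt/: /t/ is the second consonant of a word-final cluster /tt/, so it deletes. → [baaxaikuwehit].
/umijezexuklauns/: /s/ is the second consonant of a word-final cluster /ns/, so it deletes. → [umijezexuklaun].
/ubnegomibafidaenk/: /k/ is the second consonant of a word-final cluster /nk/, so it deletes. → [ubnegomibafidaen].
/gubajonuijz/: /z/ is the second consonant of a word-final cluster /jz/, so it deletes. → [gubajonuij].

baaxaikuwehit, umijezexuklaun, ubnegomibafidaen, gubajonuij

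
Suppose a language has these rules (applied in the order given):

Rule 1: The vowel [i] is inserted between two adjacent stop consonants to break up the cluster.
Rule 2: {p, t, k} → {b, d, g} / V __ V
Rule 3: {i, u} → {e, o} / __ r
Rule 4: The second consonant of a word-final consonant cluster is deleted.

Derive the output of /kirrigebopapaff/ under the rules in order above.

Rule 1 (stop-cluster i-epenthesis): no segment meets the environment; /kirrigebopapaff/ is unchanged.
Rule 2 (intervocalic voicing): /p/ is a voiceless stop between vowels /o/ and /a/, so it voices to [b]. /p/ is a voiceless stop between vowels /a/ and /a/, so it voices to [b]. /kirrigebopapaff/ → kirrigebobabaff.
Rule 3 (pre-rhotic lowering): /i/ is a high vowel immediately before /r/, so it lowers to [e]. /kirrigebobabaff/ → kerrigebobabaff.
Rule 4 (final cluster simplification): /f/ is the second consonant of a word-final cluster /ff/, so it deletes. /kerrigebobabaff/ → kerrigebobabaf.

kerrigebobabaf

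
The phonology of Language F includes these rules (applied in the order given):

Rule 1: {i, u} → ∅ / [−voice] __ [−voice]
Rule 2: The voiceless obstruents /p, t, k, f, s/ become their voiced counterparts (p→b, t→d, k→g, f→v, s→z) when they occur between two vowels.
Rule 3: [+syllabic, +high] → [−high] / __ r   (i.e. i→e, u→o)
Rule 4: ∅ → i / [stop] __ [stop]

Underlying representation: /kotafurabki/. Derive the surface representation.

Rule 1 (high vowel syncope): no segment meets the environment; /kotafurabki/ is unchanged.
Rule 2 (intervocalic voicing): /t/ is a voiceless obstruent between vowels /o/ and /a/, so it voices to [d]. /f/ is a voiceless obstruent between vowels /a/ and /u/, so it voices to [v]. /kotafurabki/ → kodavurabki.
Rule 3 (pre-rhotic lowering): /u/ is a high vowel immediately before /r/, so it lowers to [o]. /kodavurabki/ → kodavorabki.
Rule 4 (stop-cluster i-epenthesis): /b/ and /k/ form a stop–stop cluster, so [i] is inserted between them. /kodavorabki/ → kodavorabiki.

kodavorabiki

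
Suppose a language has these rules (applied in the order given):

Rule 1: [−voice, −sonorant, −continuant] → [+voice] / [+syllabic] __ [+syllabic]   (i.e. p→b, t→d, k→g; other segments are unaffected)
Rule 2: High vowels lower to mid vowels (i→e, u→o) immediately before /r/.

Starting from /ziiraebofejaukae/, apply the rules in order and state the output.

Rule 1 (intervocalic voicing): /k/ is a voiceless stop between vowels /u/ and /a/, so it voices to [g]. /ziiraebofejaukae/ → ziiraebofejaugae.
Rule 2 (pre-rhotic lowering): /i/ is a high vowel immediately before /r/, so it lowers to [e]. /ziiraebofejaugae/ → zieraebofejaugae.

zieraebofejaugae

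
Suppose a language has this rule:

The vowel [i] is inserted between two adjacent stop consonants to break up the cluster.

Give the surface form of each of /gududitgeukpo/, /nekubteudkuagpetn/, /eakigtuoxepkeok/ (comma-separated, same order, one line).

/gududitgeukpo/: /t/ and /g/ form a stop–stop cluster, so [i] is inserted between them. /k/ and /p/ form a stop–stop cluster, so [i] is inserted between them. → [gududitigeukipo].
/nekubteudkuagpetn/: /b/ and /t/ form a stop–stop cluster, so [i] is inserted between them. /d/ and /k/ form a stop–stop cluster, so [i] is inserted between them. /g/ and /p/ form a stop–stop cluster, so [i] is inserted between them. → [nekubiteudikuagipetn].
/eakigtuoxepkeok/: /g/ and /t/ form a stop–stop cluster, so [i] is inserted between them. /p/ and /k/ form a stop–stop cluster, so [i] is inserted between them. → [eakigituoxepikeok].

gududitigeukipo, nekubiteudikuagipetn, eakigituoxepikeok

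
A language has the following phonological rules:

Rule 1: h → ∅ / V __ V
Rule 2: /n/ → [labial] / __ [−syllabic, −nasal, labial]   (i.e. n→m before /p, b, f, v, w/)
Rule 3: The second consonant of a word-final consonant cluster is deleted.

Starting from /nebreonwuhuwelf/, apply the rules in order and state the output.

nebreomwuuwel

Rule 1 (intervocalic h-deletion): /h/ occurs between vowels /u/ and /u/, so it deletes. /nebreonwuhuwelf/ → nebreonwuuwelf.
Rule 2 (nasal place assimilation): /n/ precedes the labial consonant /w/, so it assimilates in place to [m]. /nebreonwuuwelf/ → nebreomwuuwelf.
Rule 3 (final cluster simplification): /f/ is the second consonant of a word-final cluster /lf/, so it deletes. /nebreomwuuwelf/ → nebreomwuuwel.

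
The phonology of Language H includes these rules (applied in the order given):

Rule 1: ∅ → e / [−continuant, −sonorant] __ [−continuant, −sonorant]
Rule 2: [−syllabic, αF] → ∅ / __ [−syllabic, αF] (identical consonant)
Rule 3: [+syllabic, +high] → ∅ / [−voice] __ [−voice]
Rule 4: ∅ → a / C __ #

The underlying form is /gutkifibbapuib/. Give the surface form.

Rule 1 (stop-cluster e-epenthesis): /t/ and /k/ form a stop–stop cluster, so [e] is inserted between them. /b/ and /b/ form a stop–stop cluster, so [e] is inserted between them. /gutkifibbapuib/ → gutekifibebapuib.
Rule 2 (degemination): no segment meets the environment; /gutekifibebapuib/ is unchanged.
Rule 3 (high vowel syncope): /i/ is a high vowel flanked by voiceless consonants /k/ and /f/, so it deletes. /gutekifibebapuib/ → gutekfibebapuib.
Rule 4 (final a-epenthesis): the form ends in the consonant /b/, so [a] is inserted word-finally. /gutekfibebapuib/ → gutekfibebapuiba.

gutekfibebapuiba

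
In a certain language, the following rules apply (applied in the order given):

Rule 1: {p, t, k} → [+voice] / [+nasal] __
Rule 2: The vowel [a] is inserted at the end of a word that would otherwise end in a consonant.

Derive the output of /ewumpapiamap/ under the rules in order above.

ewumbapiamapa

Rule 1 (post-nasal voicing): /p/ is a voiceless stop immediately after the nasal /m/, so it voices to [b]. /ewumpapiamap/ → ewumbapiamap.
Rule 2 (final a-epenthesis): the form ends in the consonant /p/, so [a] is inserted word-finally. /ewumbapiamap/ → ewumbapiamapa.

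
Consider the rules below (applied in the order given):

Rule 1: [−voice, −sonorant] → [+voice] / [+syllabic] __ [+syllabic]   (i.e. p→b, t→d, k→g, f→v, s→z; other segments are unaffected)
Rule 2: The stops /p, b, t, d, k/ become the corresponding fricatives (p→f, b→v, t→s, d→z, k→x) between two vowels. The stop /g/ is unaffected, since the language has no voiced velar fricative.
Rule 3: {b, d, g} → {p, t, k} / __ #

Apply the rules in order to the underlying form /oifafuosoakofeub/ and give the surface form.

oivavuozoagoveup

Rule 1 (intervocalic voicing): /f/ is a voiceless obstruent between vowels /i/ and /a/, so it voices to [v]. /f/ is a voiceless obstruent between vowels /a/ and /u/, so it voices to [v]. /s/ is a voiceless obstruent between vowels /o/ and /o/, so it voices to [z]. /k/ is a voiceless obstruent between vowels /a/ and /o/, so it voices to [g]. /f/ is a voiceless obstruent between vowels /o/ and /e/, so it voices to [v]. /oifafuosoakofeub/ → oivavuozoagoveub.
Rule 2 (intervocalic spirantization): no segment meets the environment; /oivavuozoagoveub/ is unchanged.
Rule 3 (final devoicing): /b/ is a voiced stop in word-final position, so it devoices to [p]. /oivavuozoagoveub/ → oivavuozoagoveup.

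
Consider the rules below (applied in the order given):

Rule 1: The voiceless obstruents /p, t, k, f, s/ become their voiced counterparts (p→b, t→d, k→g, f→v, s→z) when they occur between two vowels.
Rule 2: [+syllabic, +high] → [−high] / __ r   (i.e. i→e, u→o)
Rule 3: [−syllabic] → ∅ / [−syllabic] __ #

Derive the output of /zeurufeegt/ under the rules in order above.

Rule 1 (intervocalic voicing): /f/ is a voiceless obstruent between vowels /u/ and /e/, so it voices to [v]. /zeurufeegt/ → zeuruveegt.
Rule 2 (pre-rhotic lowering): /u/ is a high vowel immediately before /r/, so it lowers to [o]. /zeuruveegt/ → zeoruveegt.
Rule 3 (final cluster simplification): /t/ is the second consonant of a word-final cluster /gt/, so it deletes. /zeoruveegt/ → zeoruveeg.

zeoruveeg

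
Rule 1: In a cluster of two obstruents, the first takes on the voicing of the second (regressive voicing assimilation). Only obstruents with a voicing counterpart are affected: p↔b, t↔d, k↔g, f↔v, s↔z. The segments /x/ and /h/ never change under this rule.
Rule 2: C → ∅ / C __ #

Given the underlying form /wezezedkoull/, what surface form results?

wezezetkoul

Rule 1 (regressive voicing assimilation): /d/ precedes the voiceless obstruent /k/, so it devoices to [t] by assimilation. /wezezedkoull/ → wezezetkoull.
Rule 2 (final cluster simplification): /l/ is the second consonant of a word-final cluster /ll/, so it deletes. /wezezetkoull/ → wezezetkoul.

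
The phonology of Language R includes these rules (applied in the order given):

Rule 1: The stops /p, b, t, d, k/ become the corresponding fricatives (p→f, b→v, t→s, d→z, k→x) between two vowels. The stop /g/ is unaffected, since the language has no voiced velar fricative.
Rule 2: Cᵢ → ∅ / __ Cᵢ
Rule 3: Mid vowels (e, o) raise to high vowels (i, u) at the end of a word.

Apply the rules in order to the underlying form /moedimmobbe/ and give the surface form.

Rule 1 (intervocalic spirantization): /d/ is a stop between vowels /e/ and /i/, so it spirantizes to the fricative [z]. /moedimmobbe/ → moezimmobbe.
Rule 2 (degemination): /mm/ is a geminate; the first /m/ deletes. /bb/ is a geminate; the first /b/ deletes. /moezimmobbe/ → moezimobe.
Rule 3 (final vowel raising): /e/ is a mid vowel in word-final position, so it raises to [i]. /moezimobe/ → moezimobi.

moezimobi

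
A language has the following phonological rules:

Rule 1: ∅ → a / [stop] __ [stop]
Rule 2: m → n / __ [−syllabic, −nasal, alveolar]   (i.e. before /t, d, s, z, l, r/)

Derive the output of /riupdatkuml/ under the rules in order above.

Rule 1 (stop-cluster a-epenthesis): /p/ and /d/ form a stop–stop cluster, so [a] is inserted between them. /t/ and /k/ form a stop–stop cluster, so [a] is inserted between them. /riupdatkuml/ → riupadatakuml.
Rule 2 (nasal place assimilation): /m/ precedes the alveolar consonant /l/, so it assimilates in place to [n]. /riupadatakuml/ → riupadatakunl.

riupadatakunl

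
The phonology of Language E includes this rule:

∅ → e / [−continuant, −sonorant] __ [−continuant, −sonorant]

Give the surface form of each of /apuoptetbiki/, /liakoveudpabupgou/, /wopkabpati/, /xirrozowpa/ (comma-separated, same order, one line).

apuopetetebiki, liakoveudepabupegou, wopekabepati, xirrozowpa

/apuoptetbiki/: /p/ and /t/ form a stop–stop cluster, so [e] is inserted between them. /t/ and /b/ form a stop–stop cluster, so [e] is inserted between them. → [apuopetetebiki].
/liakoveudpabupgou/: /d/ and /p/ form a stop–stop cluster, so [e] is inserted between them. /p/ and /g/ form a stop–stop cluster, so [e] is inserted between them. → [liakoveudepabupegou].
/wopkabpati/: /p/ and /k/ form a stop–stop cluster, so [e] is inserted between them. /b/ and /p/ form a stop–stop cluster, so [e] is inserted between them. → [wopekabepati].
/xirrozowpa/: the rule's environment is not met; surfaces unchanged as [xirrozowpa].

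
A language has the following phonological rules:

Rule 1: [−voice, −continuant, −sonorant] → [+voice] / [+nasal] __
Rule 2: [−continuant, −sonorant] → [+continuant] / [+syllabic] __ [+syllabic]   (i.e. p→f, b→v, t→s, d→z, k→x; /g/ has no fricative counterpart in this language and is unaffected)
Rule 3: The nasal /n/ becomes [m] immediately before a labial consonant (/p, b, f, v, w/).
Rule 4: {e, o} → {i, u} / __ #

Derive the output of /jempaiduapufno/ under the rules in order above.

jembaizuafufnu

Rule 1 (post-nasal voicing): /p/ is a voiceless stop immediately after the nasal /m/, so it voices to [b]. /jempaiduapufno/ → jembaiduapufno.
Rule 2 (intervocalic spirantization): /d/ is a stop between vowels /i/ and /u/, so it spirantizes to the fricative [z]. /p/ is a stop between vowels /a/ and /u/, so it spirantizes to the fricative [f]. /jembaiduapufno/ → jembaizuafufno.
Rule 3 (nasal place assimilation): no segment meets the environment; /jembaizuafufno/ is unchanged.
Rule 4 (final vowel raising): /o/ is a mid vowel in word-final position, so it raises to [u]. /jembaizuafufno/ → jembaizuafufnu.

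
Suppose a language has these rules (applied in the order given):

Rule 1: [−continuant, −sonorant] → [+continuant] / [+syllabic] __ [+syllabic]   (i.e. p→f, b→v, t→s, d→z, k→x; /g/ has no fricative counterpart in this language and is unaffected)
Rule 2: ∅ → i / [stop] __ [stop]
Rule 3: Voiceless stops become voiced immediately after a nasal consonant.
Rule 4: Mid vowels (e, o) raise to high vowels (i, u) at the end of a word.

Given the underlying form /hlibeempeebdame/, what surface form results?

hliveembeebidami

Rule 1 (intervocalic spirantization): /b/ is a stop between vowels /i/ and /e/, so it spirantizes to the fricative [v]. /hlibeempeebdame/ → hliveempeebdame.
Rule 2 (stop-cluster i-epenthesis): /b/ and /d/ form a stop–stop cluster, so [i] is inserted between them. /hliveempeebdame/ → hliveempeebidame.
Rule 3 (post-nasal voicing): /p/ is a voiceless stop immediately after the nasal /m/, so it voices to [b]. /hliveempeebidame/ → hliveembeebidame.
Rule 4 (final vowel raising): /e/ is a mid vowel in word-final position, so it raises to [i]. /hliveembeebidame/ → hliveembeebidami.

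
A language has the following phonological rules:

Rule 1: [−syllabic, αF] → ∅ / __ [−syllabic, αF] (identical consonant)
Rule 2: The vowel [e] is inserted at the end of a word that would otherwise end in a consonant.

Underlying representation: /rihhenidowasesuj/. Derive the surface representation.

Rule 1 (degemination): /hh/ is a geminate; the first /h/ deletes. /rihhenidowasesuj/ → rihenidowasesuj.
Rule 2 (final e-epenthesis): the form ends in the consonant /j/, so [e] is inserted word-finally. /rihenidowasesuj/ → rihenidowasesuje.

rihenidowasesuje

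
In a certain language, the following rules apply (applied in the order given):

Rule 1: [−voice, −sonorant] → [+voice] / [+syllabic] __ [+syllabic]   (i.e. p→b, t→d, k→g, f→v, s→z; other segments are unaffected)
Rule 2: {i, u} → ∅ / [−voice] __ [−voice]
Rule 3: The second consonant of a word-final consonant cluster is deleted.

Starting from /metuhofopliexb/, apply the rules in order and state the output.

Rule 1 (intervocalic voicing): /t/ is a voiceless obstruent between vowels /e/ and /u/, so it voices to [d]. /f/ is a voiceless obstruent between vowels /o/ and /o/, so it voices to [v]. /metuhofopliexb/ → meduhovopliexb.
Rule 2 (high vowel syncope): no segment meets the environment; /meduhovopliexb/ is unchanged.
Rule 3 (final cluster simplification): /b/ is the second consonant of a word-final cluster /xb/, so it deletes. /meduhovopliexb/ → meduhovopliex.

meduhovopliex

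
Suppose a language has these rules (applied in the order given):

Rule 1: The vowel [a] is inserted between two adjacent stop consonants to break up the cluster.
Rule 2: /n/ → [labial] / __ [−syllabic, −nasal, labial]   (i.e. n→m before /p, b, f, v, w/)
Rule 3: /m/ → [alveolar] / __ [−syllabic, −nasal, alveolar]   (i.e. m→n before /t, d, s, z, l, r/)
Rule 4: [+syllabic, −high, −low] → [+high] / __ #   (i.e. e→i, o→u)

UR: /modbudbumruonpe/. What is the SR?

modabudabunruompi

Rule 1 (stop-cluster a-epenthesis): /d/ and /b/ form a stop–stop cluster, so [a] is inserted between them. /d/ and /b/ form a stop–stop cluster, so [a] is inserted between them. /modbudbumruonpe/ → modabudabumruonpe.
Rule 2 (nasal place assimilation): /n/ precedes the labial consonant /p/, so it assimilates in place to [m]. /modabudabumruonpe/ → modabudabumruompe.
Rule 3 (nasal place assimilation): /m/ precedes the alveolar consonant /r/, so it assimilates in place to [n]. /modabudabumruompe/ → modabudabunruompe.
Rule 4 (final vowel raising): /e/ is a mid vowel in word-final position, so it raises to [i]. /modabudabunruompe/ → modabudabunruompi.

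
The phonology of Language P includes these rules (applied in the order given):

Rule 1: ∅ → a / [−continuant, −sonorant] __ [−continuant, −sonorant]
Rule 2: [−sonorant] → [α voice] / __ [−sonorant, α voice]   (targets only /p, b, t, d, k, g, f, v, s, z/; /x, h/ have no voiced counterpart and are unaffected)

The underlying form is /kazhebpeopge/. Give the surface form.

Rule 1 (stop-cluster a-epenthesis): /b/ and /p/ form a stop–stop cluster, so [a] is inserted between them. /p/ and /g/ form a stop–stop cluster, so [a] is inserted between them. /kazhebpeopge/ → kazhebapeopage.
Rule 2 (regressive voicing assimilation): /z/ precedes the voiceless obstruent /h/, so it devoices to [s] by assimilation. /kazhebapeopage/ → kashebapeopage.

kashebapeopage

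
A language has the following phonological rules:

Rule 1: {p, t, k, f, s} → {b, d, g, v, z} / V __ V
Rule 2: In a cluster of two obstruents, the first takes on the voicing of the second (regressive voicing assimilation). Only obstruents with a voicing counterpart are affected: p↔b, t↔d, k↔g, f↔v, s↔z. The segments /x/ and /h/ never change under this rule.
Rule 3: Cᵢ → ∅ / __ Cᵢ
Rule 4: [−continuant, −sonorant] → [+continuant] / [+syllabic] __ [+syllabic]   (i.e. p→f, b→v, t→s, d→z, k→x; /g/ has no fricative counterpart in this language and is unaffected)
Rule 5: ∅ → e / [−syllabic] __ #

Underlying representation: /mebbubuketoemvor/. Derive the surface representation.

Rule 1 (intervocalic voicing): /k/ is a voiceless obstruent between vowels /u/ and /e/, so it voices to [g]. /t/ is a voiceless obstruent between vowels /e/ and /o/, so it voices to [d]. /mebbubuketoemvor/ → mebbubugedoemvor.
Rule 2 (regressive voicing assimilation): no segment meets the environment; /mebbubugedoemvor/ is unchanged.
Rule 3 (degemination): /bb/ is a geminate; the first /b/ deletes. /mebbubugedoemvor/ → mebubugedoemvor.
Rule 4 (intervocalic spirantization): /b/ is a stop between vowels /e/ and /u/, so it spirantizes to the fricative [v]. /b/ is a stop between vowels /u/ and /u/, so it spirantizes to the fricative [v]. /d/ is a stop between vowels /e/ and /o/, so it spirantizes to the fricative [z]. /mebubugedoemvor/ → mevuvugezoemvor.
Rule 5 (final e-epenthesis): the form ends in the consonant /r/, so [e] is inserted word-finally. /mevuvugezoemvor/ → mevuvugezoemvore.

mevuvugezoemvore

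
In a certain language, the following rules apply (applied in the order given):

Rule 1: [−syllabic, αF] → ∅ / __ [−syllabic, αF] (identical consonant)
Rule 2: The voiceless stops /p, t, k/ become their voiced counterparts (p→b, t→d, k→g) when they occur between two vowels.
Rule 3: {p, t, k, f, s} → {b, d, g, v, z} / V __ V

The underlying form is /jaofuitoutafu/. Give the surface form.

jaovuidoudavu

Rule 1 (degemination): no segment meets the environment; /jaofuitoutafu/ is unchanged.
Rule 2 (intervocalic voicing): /t/ is a voiceless stop between vowels /i/ and /o/, so it voices to [d]. /t/ is a voiceless stop between vowels /u/ and /a/, so it voices to [d]. /jaofuitoutafu/ → jaofuidoudafu.
Rule 3 (intervocalic voicing): /f/ is a voiceless obstruent between vowels /o/ and /u/, so it voices to [v]. /f/ is a voiceless obstruent between vowels /a/ and /u/, so it voices to [v]. /jaofuidoudafu/ → jaovuidoudavu.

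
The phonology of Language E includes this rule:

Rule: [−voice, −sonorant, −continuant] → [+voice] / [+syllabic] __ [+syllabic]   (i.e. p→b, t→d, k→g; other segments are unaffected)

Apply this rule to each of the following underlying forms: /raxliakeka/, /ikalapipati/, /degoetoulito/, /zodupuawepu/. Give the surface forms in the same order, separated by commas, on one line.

/raxliakeka/: /k/ is a voiceless stop between vowels /a/ and /e/, so it voices to [g]. /k/ is a voiceless stop between vowels /e/ and /a/, so it voices to [g]. → [raxliagega].
/ikalapipati/: /k/ is a voiceless stop between vowels /i/ and /a/, so it voices to [g]. /p/ is a voiceless stop between vowels /a/ and /i/, so it voices to [b]. /p/ is a voiceless stop between vowels /i/ and /a/, so it voices to [b]. /t/ is a voiceless stop between vowels /a/ and /i/, so it voices to [d]. → [igalabibadi].
/degoetoulito/: /t/ is a voiceless stop between vowels /e/ and /o/, so it voices to [d]. /t/ is a voiceless stop between vowels /i/ and /o/, so it voices to [d]. → [degoedoulido].
/zodupuawepu/: /p/ is a voiceless stop between vowels /u/ and /u/, so it voices to [b]. /p/ is a voiceless stop between vowels /e/ and /u/, so it voices to [b]. → [zodubuawebu].

raxliagega, igalabibadi, degoedoulido, zodubuawebu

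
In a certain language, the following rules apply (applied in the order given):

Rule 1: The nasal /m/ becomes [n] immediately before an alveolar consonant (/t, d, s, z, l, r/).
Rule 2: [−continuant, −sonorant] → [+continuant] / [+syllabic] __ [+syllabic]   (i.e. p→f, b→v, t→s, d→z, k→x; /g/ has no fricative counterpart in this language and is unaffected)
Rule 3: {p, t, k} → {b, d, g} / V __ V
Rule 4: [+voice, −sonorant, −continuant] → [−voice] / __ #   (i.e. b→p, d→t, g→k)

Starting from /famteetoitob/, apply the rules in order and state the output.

Rule 1 (nasal place assimilation): /m/ precedes the alveolar consonant /t/, so it assimilates in place to [n]. /famteetoitob/ → fanteetoitob.
Rule 2 (intervocalic spirantization): /t/ is a stop between vowels /e/ and /o/, so it spirantizes to the fricative [s]. /t/ is a stop between vowels /i/ and /o/, so it spirantizes to the fricative [s]. /fanteetoitob/ → fanteesoisob.
Rule 3 (intervocalic voicing): no segment meets the environment; /fanteesoisob/ is unchanged.
Rule 4 (final devoicing): /b/ is a voiced stop in word-final position, so it devoices to [p]. /fanteesoisob/ → fanteesoisop.

fanteesoisop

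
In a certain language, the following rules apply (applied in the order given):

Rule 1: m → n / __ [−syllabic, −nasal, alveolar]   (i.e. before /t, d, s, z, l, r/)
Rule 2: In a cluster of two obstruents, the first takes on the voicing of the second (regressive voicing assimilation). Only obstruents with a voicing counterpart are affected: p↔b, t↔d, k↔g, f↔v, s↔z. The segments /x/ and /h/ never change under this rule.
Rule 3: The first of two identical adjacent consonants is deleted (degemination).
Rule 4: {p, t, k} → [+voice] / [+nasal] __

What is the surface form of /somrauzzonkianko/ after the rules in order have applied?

Rule 1 (nasal place assimilation): /m/ precedes the alveolar consonant /r/, so it assimilates in place to [n]. /somrauzzonkianko/ → sonrauzzonkianko.
Rule 2 (regressive voicing assimilation): no segment meets the environment; /sonrauzzonkianko/ is unchanged.
Rule 3 (degemination): /zz/ is a geminate; the first /z/ deletes. /sonrauzzonkianko/ → sonrauzonkianko.
Rule 4 (post-nasal voicing): /k/ is a voiceless stop immediately after the nasal /n/, so it voices to [g]. /k/ is a voiceless stop immediately after the nasal /n/, so it voices to [g]. /sonrauzonkianko/ → sonrauzongiango.

sonrauzongiango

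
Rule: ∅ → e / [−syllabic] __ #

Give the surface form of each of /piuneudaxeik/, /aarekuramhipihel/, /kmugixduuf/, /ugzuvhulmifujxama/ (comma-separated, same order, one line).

piuneudaxeike, aarekuramhipihele, kmugixduufe, ugzuvhulmifujxama

/piuneudaxeik/: the form ends in the consonant /k/, so [e] is inserted word-finally. → [piuneudaxeike].
/aarekuramhipihel/: the form ends in the consonant /l/, so [e] is inserted word-finally. → [aarekuramhipihele].
/kmugixduuf/: the form ends in the consonant /f/, so [e] is inserted word-finally. → [kmugixduufe].
/ugzuvhulmifujxama/: the rule's environment is not met; surfaces unchanged as [ugzuvhulmifujxama].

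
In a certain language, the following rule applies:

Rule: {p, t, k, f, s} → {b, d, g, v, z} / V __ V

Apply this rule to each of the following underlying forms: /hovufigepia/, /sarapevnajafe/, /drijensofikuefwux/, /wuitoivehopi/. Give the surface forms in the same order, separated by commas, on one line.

hovuvigebia, sarabevnajave, drijensoviguefwux, wuidoivehobi

/hovufigepia/: /f/ is a voiceless obstruent between vowels /u/ and /i/, so it voices to [v]. /p/ is a voiceless obstruent between vowels /e/ and /i/, so it voices to [b]. → [hovuvigebia].
/sarapevnajafe/: /p/ is a voiceless obstruent between vowels /a/ and /e/, so it voices to [b]. /f/ is a voiceless obstruent between vowels /a/ and /e/, so it voices to [v]. → [sarabevnajave].
/drijensofikuefwux/: /f/ is a voiceless obstruent between vowels /o/ and /i/, so it voices to [v]. /k/ is a voiceless obstruent between vowels /i/ and /u/, so it voices to [g]. → [drijensoviguefwux].
/wuitoivehopi/: /t/ is a voiceless obstruent between vowels /i/ and /o/, so it voices to [d]. /p/ is a voiceless obstruent between vowels /o/ and /i/, so it voices to [b]. → [wuidoivehobi].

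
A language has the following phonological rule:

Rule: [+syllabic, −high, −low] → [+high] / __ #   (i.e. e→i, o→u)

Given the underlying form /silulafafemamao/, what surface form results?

silulafafemamau

Scanning /silulafafemamao/: /e/ at position 10 is not in the conditioning environment; /o/ is a mid vowel in word-final position, so it raises to [u].
Result: [silulafafemamau].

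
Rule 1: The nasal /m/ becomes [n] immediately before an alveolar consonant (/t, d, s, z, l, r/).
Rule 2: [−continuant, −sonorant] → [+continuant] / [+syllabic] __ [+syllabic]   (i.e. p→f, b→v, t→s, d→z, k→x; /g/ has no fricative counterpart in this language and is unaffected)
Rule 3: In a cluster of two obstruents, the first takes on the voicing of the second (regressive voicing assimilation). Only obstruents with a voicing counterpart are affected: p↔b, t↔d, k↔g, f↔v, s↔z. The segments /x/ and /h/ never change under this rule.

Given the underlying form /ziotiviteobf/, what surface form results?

Rule 1 (nasal place assimilation): no segment meets the environment; /ziotiviteobf/ is unchanged.
Rule 2 (intervocalic spirantization): /t/ is a stop between vowels /o/ and /i/, so it spirantizes to the fricative [s]. /t/ is a stop between vowels /i/ and /e/, so it spirantizes to the fricative [s]. /ziotiviteobf/ → ziosiviseobf.
Rule 3 (regressive voicing assimilation): /b/ precedes the voiceless obstruent /f/, so it devoices to [p] by assimilation. /ziosiviseobf/ → ziosiviseopf.

ziosiviseopf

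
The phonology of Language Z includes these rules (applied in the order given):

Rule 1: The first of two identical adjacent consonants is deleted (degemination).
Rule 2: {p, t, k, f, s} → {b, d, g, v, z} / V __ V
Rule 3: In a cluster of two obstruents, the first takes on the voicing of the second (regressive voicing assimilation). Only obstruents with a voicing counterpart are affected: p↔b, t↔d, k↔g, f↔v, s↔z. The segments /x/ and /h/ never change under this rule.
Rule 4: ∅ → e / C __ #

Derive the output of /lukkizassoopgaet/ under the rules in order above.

lugizazoobgaete

Rule 1 (degemination): /kk/ is a geminate; the first /k/ deletes. /ss/ is a geminate; the first /s/ deletes. /lukkizassoopgaet/ → lukizasoopgaet.
Rule 2 (intervocalic voicing): /k/ is a voiceless obstruent between vowels /u/ and /i/, so it voices to [g]. /s/ is a voiceless obstruent between vowels /a/ and /o/, so it voices to [z]. /lukizasoopgaet/ → lugizazoopgaet.
Rule 3 (regressive voicing assimilation): /p/ precedes the voiced obstruent /g/, so it voices to [b] by assimilation. /lugizazoopgaet/ → lugizazoobgaet.
Rule 4 (final e-epenthesis): the form ends in the consonant /t/, so [e] is inserted word-finally. /lugizazoobgaet/ → lugizazoobgaete.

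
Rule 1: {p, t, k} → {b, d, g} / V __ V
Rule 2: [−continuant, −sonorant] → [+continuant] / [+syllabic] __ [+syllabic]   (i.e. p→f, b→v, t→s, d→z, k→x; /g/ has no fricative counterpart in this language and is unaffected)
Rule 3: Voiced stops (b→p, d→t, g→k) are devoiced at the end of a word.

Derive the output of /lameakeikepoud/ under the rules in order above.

Rule 1 (intervocalic voicing): /k/ is a voiceless stop between vowels /a/ and /e/, so it voices to [g]. /k/ is a voiceless stop between vowels /i/ and /e/, so it voices to [g]. /p/ is a voiceless stop between vowels /e/ and /o/, so it voices to [b]. /lameakeikepoud/ → lameageigeboud.
Rule 2 (intervocalic spirantization): /b/ is a stop between vowels /e/ and /o/, so it spirantizes to the fricative [v]. /lameageigeboud/ → lameageigevoud.
Rule 3 (final devoicing): /d/ is a voiced stop in word-final position, so it devoices to [t]. /lameageigevoud/ → lameageigevout.

lameageigevout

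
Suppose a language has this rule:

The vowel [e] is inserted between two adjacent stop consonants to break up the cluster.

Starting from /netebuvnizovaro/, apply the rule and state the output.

No segment of /netebuvnizovaro/ meets the structural description of the rule, so the form surfaces unchanged.

netebuvnizovaro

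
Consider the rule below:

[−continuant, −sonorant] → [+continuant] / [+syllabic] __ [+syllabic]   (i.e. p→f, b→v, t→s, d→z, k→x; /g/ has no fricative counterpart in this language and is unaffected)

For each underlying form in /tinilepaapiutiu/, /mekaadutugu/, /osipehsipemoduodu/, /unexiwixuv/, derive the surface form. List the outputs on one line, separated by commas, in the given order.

/tinilepaapiutiu/: /p/ is a stop between vowels /e/ and /a/, so it spirantizes to the fricative [f]. /p/ is a stop between vowels /a/ and /i/, so it spirantizes to the fricative [f]. /t/ is a stop between vowels /u/ and /i/, so it spirantizes to the fricative [s]. → [tinilefaafiusiu].
/mekaadutugu/: /k/ is a stop between vowels /e/ and /a/, so it spirantizes to the fricative [x]. /d/ is a stop between vowels /a/ and /u/, so it spirantizes to the fricative [z]. /t/ is a stop between vowels /u/ and /u/, so it spirantizes to the fricative [s]. → [mexaazusugu].
/osipehsipemoduodu/: /p/ is a stop between vowels /i/ and /e/, so it spirantizes to the fricative [f]. /p/ is a stop between vowels /i/ and /e/, so it spirantizes to the fricative [f]. /d/ is a stop between vowels /o/ and /u/, so it spirantizes to the fricative [z]. /d/ is a stop between vowels /o/ and /u/, so it spirantizes to the fricative [z]. → [osifehsifemozuozu].
/unexiwixuv/: the rule's environment is not met; surfaces unchanged as [unexiwixuv].

tinilefaafiusiu, mexaazusugu, osifehsifemozuozu, unexiwixuv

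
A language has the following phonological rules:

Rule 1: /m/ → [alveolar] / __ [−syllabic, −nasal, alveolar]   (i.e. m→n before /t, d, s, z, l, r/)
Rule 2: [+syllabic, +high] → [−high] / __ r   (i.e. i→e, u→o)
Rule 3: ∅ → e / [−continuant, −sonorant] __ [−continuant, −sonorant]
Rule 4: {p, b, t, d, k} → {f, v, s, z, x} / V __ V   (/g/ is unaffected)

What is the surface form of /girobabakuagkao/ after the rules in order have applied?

Rule 1 (nasal place assimilation): no segment meets the environment; /girobabakuagkao/ is unchanged.
Rule 2 (pre-rhotic lowering): /i/ is a high vowel immediately before /r/, so it lowers to [e]. /girobabakuagkao/ → gerobabakuagkao.
Rule 3 (stop-cluster e-epenthesis): /g/ and /k/ form a stop–stop cluster, so [e] is inserted between them. /gerobabakuagkao/ → gerobabakuagekao.
Rule 4 (intervocalic spirantization): /b/ is a stop between vowels /o/ and /a/, so it spirantizes to the fricative [v]. /b/ is a stop between vowels /a/ and /a/, so it spirantizes to the fricative [v]. /k/ is a stop between vowels /a/ and /u/, so it spirantizes to the fricative [x]. /k/ is a stop between vowels /e/ and /a/, so it spirantizes to the fricative [x]. /gerobabakuagekao/ → gerovavaxuagexao.

gerovavaxuagexao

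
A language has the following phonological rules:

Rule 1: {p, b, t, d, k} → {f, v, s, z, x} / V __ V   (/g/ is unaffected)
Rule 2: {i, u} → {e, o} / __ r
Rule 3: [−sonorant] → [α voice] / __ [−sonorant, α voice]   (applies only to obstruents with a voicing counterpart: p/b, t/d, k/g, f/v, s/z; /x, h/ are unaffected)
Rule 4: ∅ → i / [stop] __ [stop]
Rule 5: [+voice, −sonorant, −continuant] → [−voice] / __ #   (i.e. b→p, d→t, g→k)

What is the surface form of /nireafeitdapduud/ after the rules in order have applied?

nereafeididabiduut

Rule 1 (intervocalic spirantization): no segment meets the environment; /nireafeitdapduud/ is unchanged.
Rule 2 (pre-rhotic lowering): /i/ is a high vowel immediately before /r/, so it lowers to [e]. /nireafeitdapduud/ → nereafeitdapduud.
Rule 3 (regressive voicing assimilation): /t/ precedes the voiced obstruent /d/, so it voices to [d] by assimilation. /p/ precedes the voiced obstruent /d/, so it voices to [b] by assimilation. /nereafeitdapduud/ → nereafeiddabduud.
Rule 4 (stop-cluster i-epenthesis): /d/ and /d/ form a stop–stop cluster, so [i] is inserted between them. /b/ and /d/ form a stop–stop cluster, so [i] is inserted between them. /nereafeiddabduud/ → nereafeididabiduud.
Rule 5 (final devoicing): /d/ is a voiced stop in word-final position, so it devoices to [t]. /nereafeididabiduud/ → nereafeididabiduut.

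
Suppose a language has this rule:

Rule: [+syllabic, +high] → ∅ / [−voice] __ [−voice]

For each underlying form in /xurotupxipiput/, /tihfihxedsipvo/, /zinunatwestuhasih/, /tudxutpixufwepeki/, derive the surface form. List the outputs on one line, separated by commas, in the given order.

/xurotupxipiput/: /u/ is a high vowel flanked by voiceless consonants /t/ and /p/, so it deletes. /i/ is a high vowel flanked by voiceless consonants /x/ and /p/, so it deletes. /i/ is a high vowel flanked by voiceless consonants /p/ and /p/, so it deletes. /u/ is a high vowel flanked by voiceless consonants /p/ and /t/, so it deletes. → [xurotpxppt].
/tihfihxedsipvo/: /i/ is a high vowel flanked by voiceless consonants /t/ and /h/, so it deletes. /i/ is a high vowel flanked by voiceless consonants /f/ and /h/, so it deletes. /i/ is a high vowel flanked by voiceless consonants /s/ and /p/, so it deletes. → [thfhxedspvo].
/zinunatwestuhasih/: /u/ is a high vowel flanked by voiceless consonants /t/ and /h/, so it deletes. /i/ is a high vowel flanked by voiceless consonants /s/ and /h/, so it deletes. → [zinunatwesthash].
/tudxutpixufwepeki/: /u/ is a high vowel flanked by voiceless consonants /x/ and /t/, so it deletes. /i/ is a high vowel flanked by voiceless consonants /p/ and /x/, so it deletes. /u/ is a high vowel flanked by voiceless consonants /x/ and /f/, so it deletes. → [tudxtpxfwepeki].

xurotpxppt, thfhxedspvo, zinunatwesthash, tudxtpxfwepeki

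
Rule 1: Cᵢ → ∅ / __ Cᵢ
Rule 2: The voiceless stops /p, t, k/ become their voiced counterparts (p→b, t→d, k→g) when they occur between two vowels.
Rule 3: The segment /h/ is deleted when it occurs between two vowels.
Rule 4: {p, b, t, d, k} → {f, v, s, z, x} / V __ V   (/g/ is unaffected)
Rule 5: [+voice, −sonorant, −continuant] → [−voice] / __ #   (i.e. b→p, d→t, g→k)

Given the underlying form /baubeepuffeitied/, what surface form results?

Rule 1 (degemination): /ff/ is a geminate; the first /f/ deletes. /baubeepuffeitied/ → baubeepufeitied.
Rule 2 (intervocalic voicing): /p/ is a voiceless stop between vowels /e/ and /u/, so it voices to [b]. /t/ is a voiceless stop between vowels /i/ and /i/, so it voices to [d]. /baubeepufeitied/ → baubeebufeidied.
Rule 3 (intervocalic h-deletion): no segment meets the environment; /baubeebufeidied/ is unchanged.
Rule 4 (intervocalic spirantization): /b/ is a stop between vowels /u/ and /e/, so it spirantizes to the fricative [v]. /b/ is a stop between vowels /e/ and /u/, so it spirantizes to the fricative [v]. /d/ is a stop between vowels /i/ and /i/, so it spirantizes to the fricative [z]. /baubeebufeidied/ → bauveevufeizied.
Rule 5 (final devoicing): /d/ is a voiced stop in word-final position, so it devoices to [t]. /bauveevufeizied/ → bauveevufeiziet.

bauveevufeiziet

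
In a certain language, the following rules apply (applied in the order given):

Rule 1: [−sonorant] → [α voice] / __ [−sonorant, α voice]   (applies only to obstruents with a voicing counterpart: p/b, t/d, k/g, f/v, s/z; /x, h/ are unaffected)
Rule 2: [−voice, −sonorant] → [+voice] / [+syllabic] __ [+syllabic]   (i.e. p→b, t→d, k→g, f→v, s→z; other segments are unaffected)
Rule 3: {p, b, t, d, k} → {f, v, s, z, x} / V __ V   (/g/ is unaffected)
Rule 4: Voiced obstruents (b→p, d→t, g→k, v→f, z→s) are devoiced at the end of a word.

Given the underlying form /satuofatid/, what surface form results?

Rule 1 (regressive voicing assimilation): no segment meets the environment; /satuofatid/ is unchanged.
Rule 2 (intervocalic voicing): /t/ is a voiceless obstruent between vowels /a/ and /u/, so it voices to [d]. /f/ is a voiceless obstruent between vowels /o/ and /a/, so it voices to [v]. /t/ is a voiceless obstruent between vowels /a/ and /i/, so it voices to [d]. /satuofatid/ → saduovadid.
Rule 3 (intervocalic spirantization): /d/ is a stop between vowels /a/ and /u/, so it spirantizes to the fricative [z]. /d/ is a stop between vowels /a/ and /i/, so it spirantizes to the fricative [z]. /saduovadid/ → sazuovazid.
Rule 4 (final devoicing): /d/ is a voiced obstruent in word-final position, so it devoices to [t]. /sazuovazid/ → sazuovazit.

sazuovazit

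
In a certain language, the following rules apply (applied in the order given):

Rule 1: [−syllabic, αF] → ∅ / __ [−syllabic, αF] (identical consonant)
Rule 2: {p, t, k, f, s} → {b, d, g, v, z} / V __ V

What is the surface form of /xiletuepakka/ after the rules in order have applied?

xileduebaga

Rule 1 (degemination): /kk/ is a geminate; the first /k/ deletes. /xiletuepakka/ → xiletuepaka.
Rule 2 (intervocalic voicing): /t/ is a voiceless obstruent between vowels /e/ and /u/, so it voices to [d]. /p/ is a voiceless obstruent between vowels /e/ and /a/, so it voices to [b]. /k/ is a voiceless obstruent between vowels /a/ and /a/, so it voices to [g]. /xiletuepaka/ → xileduebaga.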